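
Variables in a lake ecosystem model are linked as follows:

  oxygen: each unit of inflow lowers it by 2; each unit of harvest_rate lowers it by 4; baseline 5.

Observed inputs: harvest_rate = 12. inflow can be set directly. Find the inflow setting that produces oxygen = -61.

inflow = 9

Substituting into the oxygen equation gives oxygen = -2*inflow - 43.
Solve -2*inflow - 43 = -61: inflow = (-61 + 43) / -2 = 9.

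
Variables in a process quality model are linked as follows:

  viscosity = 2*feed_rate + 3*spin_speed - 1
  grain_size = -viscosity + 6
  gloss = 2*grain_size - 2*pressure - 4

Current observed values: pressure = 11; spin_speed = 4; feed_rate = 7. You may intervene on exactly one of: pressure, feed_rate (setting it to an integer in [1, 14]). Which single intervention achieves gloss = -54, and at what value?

Intervening on pressure: with other inputs at their observed values, gloss = -2*pressure - 42. Solving for -54 gives pressure = 6, within [1, 14].
Intervening on feed_rate: gloss = -4*feed_rate - 36. Reaching -54 requires feed_rate = 9/2, not an integer.

set pressure = 6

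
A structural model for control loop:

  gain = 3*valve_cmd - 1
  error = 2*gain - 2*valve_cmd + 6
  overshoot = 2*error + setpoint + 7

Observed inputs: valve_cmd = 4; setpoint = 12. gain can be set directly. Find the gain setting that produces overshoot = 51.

gain = 9

Intervening on gain fixes its value directly, overriding its dependence on valve_cmd.
Substituting into the error equation gives error = 2*gain - 2.
Substituting into the overshoot equation gives overshoot = 4*gain + 15.
Solve 4*gain + 15 = 51: gain = (51 - 15) / 4 = 9.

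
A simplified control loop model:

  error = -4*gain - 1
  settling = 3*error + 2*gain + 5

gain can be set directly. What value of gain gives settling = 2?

Substituting into the settling equation gives settling = -10*gain + 2.
Solve -10*gain + 2 = 2: gain = (2 - 2) / -10 = 0.

gain = 0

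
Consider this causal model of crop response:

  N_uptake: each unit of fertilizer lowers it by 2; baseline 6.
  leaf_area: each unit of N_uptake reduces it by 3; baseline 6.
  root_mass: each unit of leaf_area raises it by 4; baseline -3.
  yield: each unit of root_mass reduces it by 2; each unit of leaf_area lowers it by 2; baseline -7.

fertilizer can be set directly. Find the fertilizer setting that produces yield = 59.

Substituting into the leaf_area equation gives leaf_area = 6*fertilizer - 12.
So root_mass = 24*fertilizer - 51.
Substituting into the yield equation gives yield = -60*fertilizer + 119.
Solve -60*fertilizer + 119 = 59: fertilizer = (59 - 119) / -60 = 1.

fertilizer = 1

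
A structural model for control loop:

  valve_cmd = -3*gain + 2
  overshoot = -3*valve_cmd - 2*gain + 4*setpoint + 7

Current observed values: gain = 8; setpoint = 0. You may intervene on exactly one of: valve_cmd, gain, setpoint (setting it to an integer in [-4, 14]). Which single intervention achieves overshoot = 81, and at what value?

Intervening on valve_cmd: overshoot = -3*valve_cmd - 9. Reaching 81 requires valve_cmd = -30, outside [-4, 14].
Intervening on gain: overshoot = 7*gain + 1. Reaching 81 requires gain = 80/7, not an integer.
Intervening on setpoint: with other inputs at their observed values, overshoot = 4*setpoint + 57. Solving for 81 gives setpoint = 6, within [-4, 14].

set setpoint = 6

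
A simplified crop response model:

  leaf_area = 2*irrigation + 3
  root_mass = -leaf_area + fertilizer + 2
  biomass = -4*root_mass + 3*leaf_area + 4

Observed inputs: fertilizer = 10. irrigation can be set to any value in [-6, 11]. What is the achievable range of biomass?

-107 to 131

Substituting into the root_mass equation gives root_mass = -2*irrigation + 9.
Substituting into the biomass equation gives biomass = 14*irrigation - 23.
Linear in irrigation, so extremes are at the endpoints: irrigation = -6 gives biomass = -107; irrigation = 11 gives biomass = 131.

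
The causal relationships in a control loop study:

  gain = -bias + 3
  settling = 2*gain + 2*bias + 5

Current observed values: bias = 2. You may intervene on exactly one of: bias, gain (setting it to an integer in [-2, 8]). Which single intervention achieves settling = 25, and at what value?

set gain = 8

Intervening on bias: the paths from bias to settling cancel (net effect zero), leaving settling = 11; 25 is unreachable this way.
Intervening on gain: with other inputs at their observed values, settling = 2*gain + 9. Solving for 25 gives gain = 8, within [-2, 8].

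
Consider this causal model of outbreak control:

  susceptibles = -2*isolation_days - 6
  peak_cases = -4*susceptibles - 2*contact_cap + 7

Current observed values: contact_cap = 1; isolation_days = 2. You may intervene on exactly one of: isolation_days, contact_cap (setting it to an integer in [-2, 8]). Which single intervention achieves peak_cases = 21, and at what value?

Intervening on isolation_days: with other inputs at their observed values, peak_cases = 8*isolation_days + 29. Solving for 21 gives isolation_days = -1, within [-2, 8].
Intervening on contact_cap: peak_cases = -2*contact_cap + 47. Reaching 21 requires contact_cap = 13, outside [-2, 8].

set isolation_days = -1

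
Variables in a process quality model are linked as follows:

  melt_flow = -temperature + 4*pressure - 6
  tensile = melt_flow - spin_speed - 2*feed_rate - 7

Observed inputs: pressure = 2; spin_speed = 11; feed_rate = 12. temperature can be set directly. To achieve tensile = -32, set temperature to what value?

Substituting into the melt_flow equation gives melt_flow = -temperature + 2.
Substituting into the tensile equation gives tensile = -temperature - 40.
Solve -temperature - 40 = -32: temperature = (-32 + 40) / -1 = -8.

temperature = -8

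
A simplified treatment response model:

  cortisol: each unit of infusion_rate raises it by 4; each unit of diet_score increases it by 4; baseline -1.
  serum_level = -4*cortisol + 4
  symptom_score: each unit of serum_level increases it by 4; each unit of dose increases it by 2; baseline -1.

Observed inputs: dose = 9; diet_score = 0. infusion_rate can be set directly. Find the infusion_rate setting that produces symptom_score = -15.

infusion_rate = 1

Substituting into the cortisol equation gives cortisol = 4*infusion_rate - 1.
Substituting into the serum_level equation gives serum_level = -16*infusion_rate + 8.
Substituting into the symptom_score equation gives symptom_score = -64*infusion_rate + 49.
Solve -64*infusion_rate + 49 = -15: infusion_rate = (-15 - 49) / -64 = 1.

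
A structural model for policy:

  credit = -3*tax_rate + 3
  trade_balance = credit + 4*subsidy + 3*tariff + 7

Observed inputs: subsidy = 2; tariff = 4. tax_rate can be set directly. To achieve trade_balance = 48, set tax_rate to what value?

tax_rate = -6

Substituting into the trade_balance equation gives trade_balance = -3*tax_rate + 30.
Solve -3*tax_rate + 30 = 48: tax_rate = (48 - 30) / -3 = -6.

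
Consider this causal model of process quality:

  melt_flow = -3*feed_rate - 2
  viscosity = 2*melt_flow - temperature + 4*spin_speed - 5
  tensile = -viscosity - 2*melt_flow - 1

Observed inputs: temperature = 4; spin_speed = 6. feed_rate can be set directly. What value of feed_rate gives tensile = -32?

Substituting into the viscosity equation gives viscosity = -6*feed_rate + 11.
tensile becomes 12*feed_rate - 8.
Solve 12*feed_rate - 8 = -32: feed_rate = (-32 + 8) / 12 = -2.

feed_rate = -2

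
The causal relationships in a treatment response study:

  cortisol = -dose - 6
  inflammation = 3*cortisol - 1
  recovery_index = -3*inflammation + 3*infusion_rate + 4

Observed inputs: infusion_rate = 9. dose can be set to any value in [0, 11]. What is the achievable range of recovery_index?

88 to 187

Substituting into the inflammation equation gives inflammation = -3*dose - 19.
Substituting into the recovery_index equation gives recovery_index = 9*dose + 88.
Linear in dose, so extremes are at the endpoints: dose = 0 gives recovery_index = 88; dose = 11 gives recovery_index = 187.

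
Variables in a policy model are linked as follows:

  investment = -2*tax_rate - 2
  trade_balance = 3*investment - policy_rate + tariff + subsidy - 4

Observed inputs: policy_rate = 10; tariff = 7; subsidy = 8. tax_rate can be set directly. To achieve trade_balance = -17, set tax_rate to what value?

Substituting into the trade_balance equation gives trade_balance = -6*tax_rate - 5.
Solve -6*tax_rate - 5 = -17: tax_rate = (-17 + 5) / -6 = 2.

tax_rate = 2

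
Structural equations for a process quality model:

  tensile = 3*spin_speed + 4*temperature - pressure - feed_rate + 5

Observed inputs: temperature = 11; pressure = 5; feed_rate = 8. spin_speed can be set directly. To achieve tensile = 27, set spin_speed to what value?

Substituting into the tensile equation gives tensile = 3*spin_speed + 36.
Solve 3*spin_speed + 36 = 27: spin_speed = (27 - 36) / 3 = -3.

spin_speed = -3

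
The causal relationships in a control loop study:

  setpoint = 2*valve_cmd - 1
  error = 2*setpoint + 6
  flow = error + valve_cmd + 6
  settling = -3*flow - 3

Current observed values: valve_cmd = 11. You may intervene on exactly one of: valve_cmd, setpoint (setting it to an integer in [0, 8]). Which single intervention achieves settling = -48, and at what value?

set valve_cmd = 1

Intervening on valve_cmd: with other inputs at their observed values, settling = -15*valve_cmd - 33. Solving for -48 gives valve_cmd = 1, within [0, 8].
Intervening on setpoint: settling = -6*setpoint - 72. Reaching -48 requires setpoint = -4, outside [0, 8].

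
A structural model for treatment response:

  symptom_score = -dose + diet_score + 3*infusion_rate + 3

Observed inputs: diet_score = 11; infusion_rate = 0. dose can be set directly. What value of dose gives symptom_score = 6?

dose = 8

Substituting into the symptom_score equation gives symptom_score = -dose + 14.
Solve -dose + 14 = 6: dose = (6 - 14) / -1 = 8.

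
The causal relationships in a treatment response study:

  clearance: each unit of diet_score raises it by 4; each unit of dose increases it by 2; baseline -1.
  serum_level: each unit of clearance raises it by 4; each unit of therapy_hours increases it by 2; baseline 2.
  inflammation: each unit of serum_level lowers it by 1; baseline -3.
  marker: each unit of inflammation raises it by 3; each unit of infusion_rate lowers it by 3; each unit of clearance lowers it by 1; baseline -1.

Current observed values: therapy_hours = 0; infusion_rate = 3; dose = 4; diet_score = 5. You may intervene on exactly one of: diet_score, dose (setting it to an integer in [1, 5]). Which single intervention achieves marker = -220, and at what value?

set diet_score = 2

Intervening on diet_score: with other inputs at their observed values, marker = -52*diet_score - 116. Solving for -220 gives diet_score = 2, within [1, 5].
Intervening on dose: marker = -26*dose - 272. Reaching -220 requires dose = -2, outside [1, 5].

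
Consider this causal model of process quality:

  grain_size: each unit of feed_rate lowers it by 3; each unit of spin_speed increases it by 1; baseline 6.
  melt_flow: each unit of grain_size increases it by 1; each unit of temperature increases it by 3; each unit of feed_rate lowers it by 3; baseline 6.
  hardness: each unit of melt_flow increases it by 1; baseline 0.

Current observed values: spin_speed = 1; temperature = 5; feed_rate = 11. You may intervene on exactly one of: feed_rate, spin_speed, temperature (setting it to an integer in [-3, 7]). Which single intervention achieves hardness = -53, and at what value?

Intervening on feed_rate: hardness = -6*feed_rate + 28. Reaching -53 requires feed_rate = 27/2, not an integer.
Intervening on spin_speed: hardness = spin_speed - 39. Reaching -53 requires spin_speed = -14, outside [-3, 7].
Intervening on temperature: with other inputs at their observed values, hardness = 3*temperature - 53. Solving for -53 gives temperature = 0, within [-3, 7].

set temperature = 0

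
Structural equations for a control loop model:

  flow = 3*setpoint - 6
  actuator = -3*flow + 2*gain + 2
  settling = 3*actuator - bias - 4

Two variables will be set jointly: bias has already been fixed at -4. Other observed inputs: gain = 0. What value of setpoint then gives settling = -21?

setpoint = 3

With bias held at -4:
Substituting into the actuator equation gives actuator = -9*setpoint + 20.
settling becomes -27*setpoint + 60.
Solve -27*setpoint + 60 = -21: setpoint = (-21 - 60) / -27 = 3.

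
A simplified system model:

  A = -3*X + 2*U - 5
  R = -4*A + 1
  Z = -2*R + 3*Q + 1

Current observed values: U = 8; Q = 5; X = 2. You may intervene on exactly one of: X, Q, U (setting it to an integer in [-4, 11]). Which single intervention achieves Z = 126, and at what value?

set X = -1

Intervening on X: with other inputs at their observed values, Z = -24*X + 102. Solving for 126 gives X = -1, within [-4, 11].
Intervening on Q: Z = 3*Q + 39. Reaching 126 requires Q = 29, outside [-4, 11].
Intervening on U: Z = 16*U - 74. Reaching 126 requires U = 25/2, not an integer.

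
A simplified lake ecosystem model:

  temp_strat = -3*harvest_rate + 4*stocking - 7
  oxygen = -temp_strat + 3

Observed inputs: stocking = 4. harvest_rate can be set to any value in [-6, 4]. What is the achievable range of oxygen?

-24 to 6

Substituting into the temp_strat equation gives temp_strat = -3*harvest_rate + 9.
oxygen becomes 3*harvest_rate - 6.
Linear in harvest_rate, so extremes are at the endpoints: harvest_rate = -6 gives oxygen = -24; harvest_rate = 4 gives oxygen = 6.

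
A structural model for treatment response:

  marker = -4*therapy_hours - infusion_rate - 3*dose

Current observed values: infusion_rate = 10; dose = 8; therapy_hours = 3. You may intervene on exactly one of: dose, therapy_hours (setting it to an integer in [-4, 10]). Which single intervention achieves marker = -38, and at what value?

Intervening on dose: marker = -3*dose - 22. Reaching -38 requires dose = 16/3, not an integer.
Intervening on therapy_hours: with other inputs at their observed values, marker = -4*therapy_hours - 34. Solving for -38 gives therapy_hours = 1, within [-4, 10].

set therapy_hours = 1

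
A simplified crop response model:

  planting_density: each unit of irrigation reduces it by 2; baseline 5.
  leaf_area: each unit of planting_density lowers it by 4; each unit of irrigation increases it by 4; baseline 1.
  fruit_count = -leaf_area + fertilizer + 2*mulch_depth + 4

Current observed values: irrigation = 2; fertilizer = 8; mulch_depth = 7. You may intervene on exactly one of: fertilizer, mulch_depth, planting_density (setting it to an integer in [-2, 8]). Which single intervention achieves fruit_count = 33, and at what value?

set planting_density = 4

Intervening on fertilizer: fruit_count = fertilizer + 13. Reaching 33 requires fertilizer = 20, outside [-2, 8].
Intervening on mulch_depth: fruit_count = 2*mulch_depth + 7. Reaching 33 requires mulch_depth = 13, outside [-2, 8].
Intervening on planting_density: with other inputs at their observed values, fruit_count = 4*planting_density + 17. Solving for 33 gives planting_density = 4, within [-2, 8].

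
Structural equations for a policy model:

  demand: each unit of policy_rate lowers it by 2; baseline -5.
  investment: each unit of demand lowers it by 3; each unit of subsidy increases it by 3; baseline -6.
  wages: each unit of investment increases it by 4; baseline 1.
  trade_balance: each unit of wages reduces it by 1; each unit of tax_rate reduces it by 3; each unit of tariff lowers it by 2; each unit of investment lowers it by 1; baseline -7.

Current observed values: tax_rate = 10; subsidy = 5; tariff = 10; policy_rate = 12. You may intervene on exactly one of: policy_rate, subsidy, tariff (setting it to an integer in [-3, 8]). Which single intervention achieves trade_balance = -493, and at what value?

Intervening on policy_rate: trade_balance = -30*policy_rate - 178. Reaching -493 requires policy_rate = 21/2, not an integer.
Intervening on subsidy: with other inputs at their observed values, trade_balance = -15*subsidy - 463. Solving for -493 gives subsidy = 2, within [-3, 8].
Intervening on tariff: trade_balance = -2*tariff - 518. Reaching -493 requires tariff = -25/2, not an integer.

set subsidy = 2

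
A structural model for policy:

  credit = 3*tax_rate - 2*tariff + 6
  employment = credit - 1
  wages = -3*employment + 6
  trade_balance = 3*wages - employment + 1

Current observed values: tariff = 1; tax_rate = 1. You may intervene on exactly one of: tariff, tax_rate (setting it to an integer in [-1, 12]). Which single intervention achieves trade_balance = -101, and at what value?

Intervening on tariff: trade_balance = 20*tariff - 61. Reaching -101 requires tariff = -2, outside [-1, 12].
Intervening on tax_rate: with other inputs at their observed values, trade_balance = -30*tax_rate - 11. Solving for -101 gives tax_rate = 3, within [-1, 12].

set tax_rate = 3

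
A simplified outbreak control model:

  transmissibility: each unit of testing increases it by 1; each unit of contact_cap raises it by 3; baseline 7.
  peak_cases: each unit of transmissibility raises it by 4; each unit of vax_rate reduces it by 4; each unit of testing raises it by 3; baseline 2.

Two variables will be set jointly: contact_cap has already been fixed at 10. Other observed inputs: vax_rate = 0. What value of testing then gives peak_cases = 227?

With contact_cap held at 10:
Substituting into the transmissibility equation gives transmissibility = testing + 37.
Substituting into the peak_cases equation gives peak_cases = 7*testing + 150.
Solve 7*testing + 150 = 227: testing = (227 - 150) / 7 = 11.

testing = 11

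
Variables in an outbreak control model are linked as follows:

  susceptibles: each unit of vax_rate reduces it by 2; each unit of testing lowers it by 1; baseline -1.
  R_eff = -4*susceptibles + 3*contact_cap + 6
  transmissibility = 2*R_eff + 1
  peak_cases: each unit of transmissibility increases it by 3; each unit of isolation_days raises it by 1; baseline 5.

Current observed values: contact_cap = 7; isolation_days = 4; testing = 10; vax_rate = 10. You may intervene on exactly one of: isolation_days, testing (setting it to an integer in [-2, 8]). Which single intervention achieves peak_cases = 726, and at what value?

set testing = 2

Intervening on isolation_days: peak_cases = isolation_days + 914. Reaching 726 requires isolation_days = -188, outside [-2, 8].
Intervening on testing: with other inputs at their observed values, peak_cases = 24*testing + 678. Solving for 726 gives testing = 2, within [-2, 8].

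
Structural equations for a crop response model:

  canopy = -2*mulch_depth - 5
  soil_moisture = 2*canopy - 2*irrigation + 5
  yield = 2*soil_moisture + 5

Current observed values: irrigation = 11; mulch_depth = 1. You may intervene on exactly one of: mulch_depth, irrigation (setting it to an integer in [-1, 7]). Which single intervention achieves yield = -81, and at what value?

set mulch_depth = 4

Intervening on mulch_depth: with other inputs at their observed values, yield = -8*mulch_depth - 49. Solving for -81 gives mulch_depth = 4, within [-1, 7].
Intervening on irrigation: yield = -4*irrigation - 13. Reaching -81 requires irrigation = 17, outside [-1, 7].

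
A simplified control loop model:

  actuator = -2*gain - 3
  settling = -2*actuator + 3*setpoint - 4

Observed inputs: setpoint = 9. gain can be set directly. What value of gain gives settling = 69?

gain = 10

Substituting into the settling equation gives settling = 4*gain + 29.
Solve 4*gain + 29 = 69: gain = (69 - 29) / 4 = 10.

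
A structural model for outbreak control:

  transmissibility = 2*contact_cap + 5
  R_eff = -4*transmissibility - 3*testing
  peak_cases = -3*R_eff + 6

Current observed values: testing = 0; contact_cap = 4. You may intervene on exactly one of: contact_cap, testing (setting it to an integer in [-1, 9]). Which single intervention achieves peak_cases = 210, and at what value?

set contact_cap = 6

Intervening on contact_cap: with other inputs at their observed values, peak_cases = 24*contact_cap + 66. Solving for 210 gives contact_cap = 6, within [-1, 9].
Intervening on testing: peak_cases = 9*testing + 162. Reaching 210 requires testing = 16/3, not an integer.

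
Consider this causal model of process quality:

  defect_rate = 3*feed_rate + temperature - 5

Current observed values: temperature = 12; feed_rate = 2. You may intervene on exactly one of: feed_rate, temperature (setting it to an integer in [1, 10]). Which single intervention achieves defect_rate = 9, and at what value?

Intervening on feed_rate: defect_rate = 3*feed_rate + 7. Reaching 9 requires feed_rate = 2/3, not an integer.
Intervening on temperature: with other inputs at their observed values, defect_rate = temperature + 1. Solving for 9 gives temperature = 8, within [1, 10].

set temperature = 8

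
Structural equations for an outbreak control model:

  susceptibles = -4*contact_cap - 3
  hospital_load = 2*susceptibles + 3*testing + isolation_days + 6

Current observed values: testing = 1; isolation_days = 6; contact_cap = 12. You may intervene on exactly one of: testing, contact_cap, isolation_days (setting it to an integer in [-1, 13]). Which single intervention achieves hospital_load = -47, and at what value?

set contact_cap = 7

Intervening on testing: hospital_load = 3*testing - 90. Reaching -47 requires testing = 43/3, not an integer.
Intervening on contact_cap: with other inputs at their observed values, hospital_load = -8*contact_cap + 9. Solving for -47 gives contact_cap = 7, within [-1, 13].
Intervening on isolation_days: hospital_load = isolation_days - 93. Reaching -47 requires isolation_days = 46, outside [-1, 13].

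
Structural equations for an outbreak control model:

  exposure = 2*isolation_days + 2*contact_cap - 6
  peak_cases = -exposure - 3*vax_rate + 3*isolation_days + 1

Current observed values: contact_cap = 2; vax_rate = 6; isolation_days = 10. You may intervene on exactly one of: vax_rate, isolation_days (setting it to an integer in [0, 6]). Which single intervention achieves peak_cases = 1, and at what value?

set vax_rate = 4

Intervening on vax_rate: with other inputs at their observed values, peak_cases = -3*vax_rate + 13. Solving for 1 gives vax_rate = 4, within [0, 6].
Intervening on isolation_days: peak_cases = isolation_days - 15. Reaching 1 requires isolation_days = 16, outside [0, 6].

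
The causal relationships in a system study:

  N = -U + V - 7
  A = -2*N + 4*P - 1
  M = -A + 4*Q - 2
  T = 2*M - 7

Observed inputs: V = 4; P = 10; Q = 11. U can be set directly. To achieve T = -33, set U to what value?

Substituting into the N equation gives N = -U - 3.
This gives A = 2*U + 45.
So M = -2*U - 3.
Substituting into the T equation gives T = -4*U - 13.
Solve -4*U - 13 = -33: U = (-33 + 13) / -4 = 5.

U = 5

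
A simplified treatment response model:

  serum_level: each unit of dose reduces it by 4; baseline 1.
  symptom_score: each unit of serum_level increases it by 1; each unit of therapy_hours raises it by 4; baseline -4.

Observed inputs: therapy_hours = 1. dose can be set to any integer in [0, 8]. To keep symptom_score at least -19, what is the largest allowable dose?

Substituting into the symptom_score equation gives symptom_score = -4*dose + 1.
Require -4*dose + 1 ≥ -19, so dose ≤ 5.
The largest integer in [0, 8] satisfying this is 5.

dose = 5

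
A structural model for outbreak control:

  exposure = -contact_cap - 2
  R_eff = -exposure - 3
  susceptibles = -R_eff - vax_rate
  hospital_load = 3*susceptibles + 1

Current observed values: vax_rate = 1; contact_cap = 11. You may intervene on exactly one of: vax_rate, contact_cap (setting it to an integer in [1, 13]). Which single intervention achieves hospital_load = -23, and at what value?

Intervening on vax_rate: hospital_load = -3*vax_rate - 29. Reaching -23 requires vax_rate = -2, outside [1, 13].
Intervening on contact_cap: with other inputs at their observed values, hospital_load = -3*contact_cap + 1. Solving for -23 gives contact_cap = 8, within [1, 13].

set contact_cap = 8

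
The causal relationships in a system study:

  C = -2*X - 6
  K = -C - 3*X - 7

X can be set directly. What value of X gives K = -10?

Substituting into the K equation gives K = -X - 1.
Solve -X - 1 = -10: X = (-10 + 1) / -1 = 9.

X = 9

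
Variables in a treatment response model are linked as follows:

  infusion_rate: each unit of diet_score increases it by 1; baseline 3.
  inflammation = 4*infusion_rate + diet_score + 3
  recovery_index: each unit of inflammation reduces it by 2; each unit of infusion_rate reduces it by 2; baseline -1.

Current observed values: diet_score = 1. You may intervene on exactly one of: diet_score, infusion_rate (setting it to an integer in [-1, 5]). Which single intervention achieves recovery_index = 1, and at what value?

Intervening on diet_score: recovery_index = -12*diet_score - 37. Reaching 1 requires diet_score = -19/6, not an integer.
Intervening on infusion_rate: with other inputs at their observed values, recovery_index = -10*infusion_rate - 9. Solving for 1 gives infusion_rate = -1, within [-1, 5].

set infusion_rate = -1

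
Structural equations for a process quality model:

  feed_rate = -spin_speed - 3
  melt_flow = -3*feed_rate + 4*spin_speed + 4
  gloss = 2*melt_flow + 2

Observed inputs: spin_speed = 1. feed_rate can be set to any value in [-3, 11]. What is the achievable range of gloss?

-48 to 36

Intervening on feed_rate fixes its value directly, overriding its dependence on spin_speed.
Substituting into the melt_flow equation gives melt_flow = -3*feed_rate + 8.
This gives gloss = -6*feed_rate + 18.
Linear in feed_rate, so extremes are at the endpoints: feed_rate = -3 gives gloss = 36; feed_rate = 11 gives gloss = -48.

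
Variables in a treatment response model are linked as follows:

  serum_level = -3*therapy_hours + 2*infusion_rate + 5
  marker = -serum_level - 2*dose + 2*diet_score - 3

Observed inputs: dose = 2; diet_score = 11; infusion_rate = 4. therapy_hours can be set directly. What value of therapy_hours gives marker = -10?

therapy_hours = -4

Substituting into the serum_level equation gives serum_level = -3*therapy_hours + 13.
This gives marker = 3*therapy_hours + 2.
Solve 3*therapy_hours + 2 = -10: therapy_hours = (-10 - 2) / 3 = -4.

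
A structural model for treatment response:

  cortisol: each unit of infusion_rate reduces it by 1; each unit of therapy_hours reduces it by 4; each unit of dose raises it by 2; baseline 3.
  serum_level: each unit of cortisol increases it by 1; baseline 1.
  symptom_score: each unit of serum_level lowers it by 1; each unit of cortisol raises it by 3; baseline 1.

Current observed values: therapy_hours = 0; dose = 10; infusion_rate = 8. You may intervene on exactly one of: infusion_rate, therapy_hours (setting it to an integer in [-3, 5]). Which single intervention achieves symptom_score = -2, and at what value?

Intervening on infusion_rate: symptom_score = -2*infusion_rate + 46. Reaching -2 requires infusion_rate = 24, outside [-3, 5].
Intervening on therapy_hours: with other inputs at their observed values, symptom_score = -8*therapy_hours + 30. Solving for -2 gives therapy_hours = 4, within [-3, 5].

set therapy_hours = 4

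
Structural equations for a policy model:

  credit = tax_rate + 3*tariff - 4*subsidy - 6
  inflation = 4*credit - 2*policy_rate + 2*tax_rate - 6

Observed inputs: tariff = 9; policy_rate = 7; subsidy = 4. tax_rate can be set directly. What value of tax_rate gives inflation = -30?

tax_rate = -5

Substituting into the credit equation gives credit = tax_rate + 5.
Substituting into the inflation equation gives inflation = 6*tax_rate.
Solve 6*tax_rate = -30: tax_rate = -30 / 6 = -5.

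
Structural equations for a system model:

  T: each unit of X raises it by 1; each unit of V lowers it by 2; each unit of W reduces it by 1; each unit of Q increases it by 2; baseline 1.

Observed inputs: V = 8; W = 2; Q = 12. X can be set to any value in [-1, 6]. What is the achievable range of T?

6 to 13

Substituting into the T equation gives T = X + 7.
Linear in X, so extremes are at the endpoints: X = -1 gives T = 6; X = 6 gives T = 13.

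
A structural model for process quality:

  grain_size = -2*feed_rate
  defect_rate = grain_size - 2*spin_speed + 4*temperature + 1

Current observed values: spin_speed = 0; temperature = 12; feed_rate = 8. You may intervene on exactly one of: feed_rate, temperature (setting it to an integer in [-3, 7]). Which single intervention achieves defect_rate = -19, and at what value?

set temperature = -1

Intervening on feed_rate: defect_rate = -2*feed_rate + 49. Reaching -19 requires feed_rate = 34, outside [-3, 7].
Intervening on temperature: with other inputs at their observed values, defect_rate = 4*temperature - 15. Solving for -19 gives temperature = -1, within [-3, 7].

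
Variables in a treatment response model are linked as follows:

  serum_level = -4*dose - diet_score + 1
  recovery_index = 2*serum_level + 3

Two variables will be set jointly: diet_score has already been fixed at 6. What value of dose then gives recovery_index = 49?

With diet_score held at 6:
Substituting into the serum_level equation gives serum_level = -4*dose - 5.
This gives recovery_index = -8*dose - 7.
Solve -8*dose - 7 = 49: dose = (49 + 7) / -8 = -7.

dose = -7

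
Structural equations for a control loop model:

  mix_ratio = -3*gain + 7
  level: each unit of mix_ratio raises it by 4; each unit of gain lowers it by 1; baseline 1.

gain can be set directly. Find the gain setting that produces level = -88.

gain = 9

Substituting into the level equation gives level = -13*gain + 29.
Solve -13*gain + 29 = -88: gain = (-88 - 29) / -13 = 9.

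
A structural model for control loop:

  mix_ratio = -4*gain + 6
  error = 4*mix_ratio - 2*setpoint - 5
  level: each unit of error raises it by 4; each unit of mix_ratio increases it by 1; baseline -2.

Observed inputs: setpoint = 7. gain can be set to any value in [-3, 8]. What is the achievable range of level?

Substituting into the error equation gives error = -16*gain + 5.
Substituting into the level equation gives level = -68*gain + 24.
Linear in gain, so extremes are at the endpoints: gain = -3 gives level = 228; gain = 8 gives level = -520.

-520 to 228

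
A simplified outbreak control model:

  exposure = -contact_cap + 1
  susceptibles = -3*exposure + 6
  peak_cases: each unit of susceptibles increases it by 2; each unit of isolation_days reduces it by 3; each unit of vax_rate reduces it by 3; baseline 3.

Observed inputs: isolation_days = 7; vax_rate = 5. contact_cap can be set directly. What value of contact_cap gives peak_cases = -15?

Substituting into the susceptibles equation gives susceptibles = 3*contact_cap + 3.
peak_cases becomes 6*contact_cap - 27.
Solve 6*contact_cap - 27 = -15: contact_cap = (-15 + 27) / 6 = 2.

contact_cap = 2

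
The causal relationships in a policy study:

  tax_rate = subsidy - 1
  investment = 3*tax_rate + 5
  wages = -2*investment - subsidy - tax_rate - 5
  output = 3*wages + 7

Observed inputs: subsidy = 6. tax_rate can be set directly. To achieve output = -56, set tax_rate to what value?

tax_rate = 0

Intervening on tax_rate fixes its value directly, overriding its dependence on subsidy.
Substituting into the wages equation gives wages = -7*tax_rate - 21.
output becomes -21*tax_rate - 56.
Solve -21*tax_rate - 56 = -56: tax_rate = (-56 + 56) / -21 = 0.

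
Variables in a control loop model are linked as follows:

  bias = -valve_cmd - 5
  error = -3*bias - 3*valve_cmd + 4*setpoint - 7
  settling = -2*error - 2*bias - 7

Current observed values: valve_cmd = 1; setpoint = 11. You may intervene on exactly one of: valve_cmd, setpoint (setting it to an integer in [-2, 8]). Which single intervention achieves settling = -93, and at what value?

Intervening on valve_cmd: with other inputs at their observed values, settling = 2*valve_cmd - 101. Solving for -93 gives valve_cmd = 4, within [-2, 8].
Intervening on setpoint: settling = -8*setpoint - 11. Reaching -93 requires setpoint = 41/4, not an integer.

set valve_cmd = 4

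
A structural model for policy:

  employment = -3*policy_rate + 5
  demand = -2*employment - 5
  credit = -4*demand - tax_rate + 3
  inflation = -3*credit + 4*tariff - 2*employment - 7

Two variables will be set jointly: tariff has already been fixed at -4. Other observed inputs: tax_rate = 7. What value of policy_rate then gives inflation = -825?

With tariff held at -4:
Substituting into the demand equation gives demand = 6*policy_rate - 15.
So credit = -24*policy_rate + 56.
So inflation = 78*policy_rate - 201.
Solve 78*policy_rate - 201 = -825: policy_rate = (-825 + 201) / 78 = -8.

policy_rate = -8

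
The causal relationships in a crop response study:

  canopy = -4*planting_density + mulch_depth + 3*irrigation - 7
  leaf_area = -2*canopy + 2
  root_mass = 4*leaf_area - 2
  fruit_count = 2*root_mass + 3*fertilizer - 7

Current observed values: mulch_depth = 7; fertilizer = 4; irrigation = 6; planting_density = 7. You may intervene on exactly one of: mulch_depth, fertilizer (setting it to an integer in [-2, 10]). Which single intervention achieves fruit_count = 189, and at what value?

set fertilizer = 8

Intervening on mulch_depth: fruit_count = -16*mulch_depth + 289. Reaching 189 requires mulch_depth = 25/4, not an integer.
Intervening on fertilizer: with other inputs at their observed values, fruit_count = 3*fertilizer + 165. Solving for 189 gives fertilizer = 8, within [-2, 10].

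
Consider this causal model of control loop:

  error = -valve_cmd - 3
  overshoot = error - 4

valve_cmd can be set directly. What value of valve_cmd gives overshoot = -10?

valve_cmd = 3

Substituting into the overshoot equation gives overshoot = -valve_cmd - 7.
Solve -valve_cmd - 7 = -10: valve_cmd = (-10 + 7) / -1 = 3.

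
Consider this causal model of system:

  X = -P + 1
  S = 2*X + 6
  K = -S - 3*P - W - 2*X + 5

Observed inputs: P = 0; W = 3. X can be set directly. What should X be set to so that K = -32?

Intervening on X fixes its value directly, overriding its dependence on P.
Substituting into the K equation gives K = -4*X - 4.
Solve -4*X - 4 = -32: X = (-32 + 4) / -4 = 7.

X = 7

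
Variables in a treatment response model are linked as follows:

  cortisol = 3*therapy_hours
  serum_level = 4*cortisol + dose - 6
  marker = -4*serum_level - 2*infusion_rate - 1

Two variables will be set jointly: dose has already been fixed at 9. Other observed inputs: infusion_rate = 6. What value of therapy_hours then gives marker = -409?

therapy_hours = 8

With dose held at 9:
Substituting into the serum_level equation gives serum_level = 12*therapy_hours + 3.
marker becomes -48*therapy_hours - 25.
Solve -48*therapy_hours - 25 = -409: therapy_hours = (-409 + 25) / -48 = 8.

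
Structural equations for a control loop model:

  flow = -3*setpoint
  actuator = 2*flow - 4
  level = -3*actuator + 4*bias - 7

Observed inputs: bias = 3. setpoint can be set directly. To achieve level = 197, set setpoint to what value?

setpoint = 10

Substituting into the actuator equation gives actuator = -6*setpoint - 4.
Substituting into the level equation gives level = 18*setpoint + 17.
Solve 18*setpoint + 17 = 197: setpoint = (197 - 17) / 18 = 10.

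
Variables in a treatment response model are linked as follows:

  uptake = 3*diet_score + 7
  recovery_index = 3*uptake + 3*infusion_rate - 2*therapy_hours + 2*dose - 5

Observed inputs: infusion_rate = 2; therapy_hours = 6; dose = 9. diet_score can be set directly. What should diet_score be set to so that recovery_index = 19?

diet_score = -1

Substituting into the recovery_index equation gives recovery_index = 9*diet_score + 28.
Solve 9*diet_score + 28 = 19: diet_score = (19 - 28) / 9 = -1.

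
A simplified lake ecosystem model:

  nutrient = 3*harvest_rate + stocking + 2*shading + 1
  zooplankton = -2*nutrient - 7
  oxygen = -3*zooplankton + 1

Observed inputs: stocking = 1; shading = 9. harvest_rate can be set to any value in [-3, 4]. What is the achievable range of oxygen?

88 to 214

Substituting into the nutrient equation gives nutrient = 3*harvest_rate + 20.
zooplankton becomes -6*harvest_rate - 47.
This gives oxygen = 18*harvest_rate + 142.
Linear in harvest_rate, so extremes are at the endpoints: harvest_rate = -3 gives oxygen = 88; harvest_rate = 4 gives oxygen = 214.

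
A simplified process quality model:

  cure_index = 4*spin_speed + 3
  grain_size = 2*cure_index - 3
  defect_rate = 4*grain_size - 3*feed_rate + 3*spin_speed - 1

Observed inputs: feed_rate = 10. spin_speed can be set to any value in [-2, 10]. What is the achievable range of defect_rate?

Substituting into the grain_size equation gives grain_size = 8*spin_speed + 3.
Substituting into the defect_rate equation gives defect_rate = 35*spin_speed - 19.
Linear in spin_speed, so extremes are at the endpoints: spin_speed = -2 gives defect_rate = -89; spin_speed = 10 gives defect_rate = 331.

-89 to 331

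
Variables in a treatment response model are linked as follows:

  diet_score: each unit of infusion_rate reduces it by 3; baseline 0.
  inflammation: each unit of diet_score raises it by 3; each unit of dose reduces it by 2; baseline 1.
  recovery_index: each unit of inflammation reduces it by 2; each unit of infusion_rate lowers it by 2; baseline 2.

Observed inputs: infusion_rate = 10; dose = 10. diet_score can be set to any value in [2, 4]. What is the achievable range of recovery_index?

-4 to 8

Intervening on diet_score fixes its value directly, overriding its dependence on infusion_rate.
Substituting into the inflammation equation gives inflammation = 3*diet_score - 19.
Substituting into the recovery_index equation gives recovery_index = -6*diet_score + 20.
Linear in diet_score, so extremes are at the endpoints: diet_score = 2 gives recovery_index = 8; diet_score = 4 gives recovery_index = -4.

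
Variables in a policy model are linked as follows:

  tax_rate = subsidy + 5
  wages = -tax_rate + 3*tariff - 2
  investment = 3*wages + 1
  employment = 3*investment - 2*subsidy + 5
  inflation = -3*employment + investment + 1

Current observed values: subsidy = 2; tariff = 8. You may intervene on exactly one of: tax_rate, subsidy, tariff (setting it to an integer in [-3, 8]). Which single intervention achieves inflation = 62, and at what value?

Intervening on tax_rate: inflation = 24*tax_rate - 538. Reaching 62 requires tax_rate = 25, outside [-3, 8].
Intervening on subsidy: inflation = 30*subsidy - 430. Reaching 62 requires subsidy = 82/5, not an integer.
Intervening on tariff: with other inputs at their observed values, inflation = -72*tariff + 206. Solving for 62 gives tariff = 2, within [-3, 8].

set tariff = 2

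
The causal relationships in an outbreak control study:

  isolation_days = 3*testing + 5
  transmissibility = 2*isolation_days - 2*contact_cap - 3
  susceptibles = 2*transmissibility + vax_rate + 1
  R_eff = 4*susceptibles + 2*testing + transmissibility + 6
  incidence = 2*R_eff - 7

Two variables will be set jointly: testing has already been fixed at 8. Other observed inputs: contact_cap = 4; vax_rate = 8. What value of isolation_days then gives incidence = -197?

isolation_days = -3

With testing held at 8:
Intervening on isolation_days fixes its value directly, overriding its dependence on testing.
Substituting into the transmissibility equation gives transmissibility = 2*isolation_days - 11.
Substituting into the susceptibles equation gives susceptibles = 4*isolation_days - 13.
This gives R_eff = 18*isolation_days - 41.
Substituting into the incidence equation gives incidence = 36*isolation_days - 89.
Solve 36*isolation_days - 89 = -197: isolation_days = (-197 + 89) / 36 = -3.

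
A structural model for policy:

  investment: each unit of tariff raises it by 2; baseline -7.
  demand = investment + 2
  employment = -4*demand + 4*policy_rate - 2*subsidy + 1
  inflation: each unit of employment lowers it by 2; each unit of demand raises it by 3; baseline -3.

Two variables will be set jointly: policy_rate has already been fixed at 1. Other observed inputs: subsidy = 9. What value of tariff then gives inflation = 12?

tariff = 2

With policy_rate held at 1:
Substituting into the demand equation gives demand = 2*tariff - 5.
Substituting into the employment equation gives employment = -8*tariff + 7.
This gives inflation = 22*tariff - 32.
Solve 22*tariff - 32 = 12: tariff = (12 + 32) / 22 = 2.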